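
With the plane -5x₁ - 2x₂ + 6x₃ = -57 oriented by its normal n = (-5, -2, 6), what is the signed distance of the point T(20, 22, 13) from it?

-9√65/65

n·T − (-57) = -9.
|n| = √65, so the signed distance is -9√65/65.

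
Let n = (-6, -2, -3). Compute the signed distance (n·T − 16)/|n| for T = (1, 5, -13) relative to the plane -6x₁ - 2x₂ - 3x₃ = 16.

n·T − 16 = 7.
|n| = 7, so the signed distance is 7/7 = 1.

1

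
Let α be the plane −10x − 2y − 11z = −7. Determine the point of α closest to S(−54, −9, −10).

n = (−10, −2, −11), |n|² = 225, and n·S − (-7) = 675.
t = 675/225 = 3, so the foot is S − t·n = (−54, −9, −10) − 3·(−10, −2, −11) = (−24, −3, 23).

(-24, -3, 23)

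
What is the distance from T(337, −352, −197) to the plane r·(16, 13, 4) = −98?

6

Normal vector n = (16, 13, 4), and n·(337, −352, −197) − (−98) = 126.
|n| = √(256 + 169 + 16) = 21, so the distance is |126|/21 = 6.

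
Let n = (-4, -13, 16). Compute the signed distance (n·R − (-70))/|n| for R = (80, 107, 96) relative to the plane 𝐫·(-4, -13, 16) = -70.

n·R − (-70) = -105.
|n| = 21, so the signed distance is -105/21 = -5.

-5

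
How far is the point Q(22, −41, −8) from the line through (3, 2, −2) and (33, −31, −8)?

A direction vector is d = (30, −33, −6).
AP = (19, −43, −6), and AP × d = (60, −66, 663).
|AP × d|² = 447525 and |d|² = 2025, so the distance is √(447525/2025) = √221.

√221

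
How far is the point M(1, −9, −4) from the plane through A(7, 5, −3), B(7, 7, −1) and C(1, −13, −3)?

5/√11

AB = (0, 2, 2) and AC = (−6, −18, 0), so a normal is n = AB × AC = (36, −12, 12).
Then n·(1, −9, −4) − 156 = −60.
|n| = √(1296 + 144 + 144) = 12√11, so the distance is |-60|/(12√11) = 5/√11.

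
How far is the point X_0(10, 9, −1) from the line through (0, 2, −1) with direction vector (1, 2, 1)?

√53

Direction vector d = (1, 2, 1).
AP = (10, 7, 0), and AP × d = (7, −10, 13).
|AP × d|² = 318 and |d|² = 6, so the distance is √(318/6) = √53.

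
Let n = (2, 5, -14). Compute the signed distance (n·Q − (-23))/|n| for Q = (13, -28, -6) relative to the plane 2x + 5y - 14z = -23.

n·Q − (-23) = -7.
|n| = 15, so the signed distance is -7/15.

-7/15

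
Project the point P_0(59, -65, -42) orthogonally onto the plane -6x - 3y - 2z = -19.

The perpendicular from P_0 has direction n = (-6, -3, -2): r = (59, -65, -42) + t(-6, -3, -2).
Substitute into the plane: n·(P_0 + tn) = -19 gives -75 + 49t = -19, so t = 8/7.
Foot = (59, -65, -42) + (8/7)·(-6, -3, -2) = (365/7, -479/7, -310/7).

(365/7, -479/7, -310/7)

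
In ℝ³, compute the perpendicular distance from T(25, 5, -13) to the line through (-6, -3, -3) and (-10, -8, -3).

A direction vector is d = (-4, -5, 0).
AP = (31, 8, -10); AP·d = -164, |AP|² = 1125, |d|² = 41.
distance² = |AP|² − (AP·d)²/|d|² = 1125 − 26896/41 = 469, so the distance is √469.

√469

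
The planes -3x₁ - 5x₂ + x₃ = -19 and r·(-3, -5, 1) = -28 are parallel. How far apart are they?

With common normal n = (-3, -5, 1) (|n| = √35), the distance is |(-19) − (-28)|/|n| = 9/√35.

9√35/35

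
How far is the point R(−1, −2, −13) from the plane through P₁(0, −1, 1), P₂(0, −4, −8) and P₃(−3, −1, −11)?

7/√26

P₁P₂ = (0, −3, −9) and P₁P₃ = (−3, 0, −12), so a normal is n = P₁P₂ × P₁P₃ = (36, 27, −9).
d = |36·(-1) + 27·(-2) + (-9)·(-13) − (-36)| / √(1296 + 729 + 81) = |63| / (9√26) = 7/√26.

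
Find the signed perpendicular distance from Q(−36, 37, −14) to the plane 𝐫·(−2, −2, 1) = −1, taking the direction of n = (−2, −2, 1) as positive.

-5

n·Q − (-1) = -15.
|n| = 3, so the signed distance is -15/3 = -5.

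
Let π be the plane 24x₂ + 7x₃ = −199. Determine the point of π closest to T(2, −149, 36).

The perpendicular from T has direction n = (0, 24, 7): r = (2, −149, 36) + μ(0, 24, 7).
Substitute into the plane: n·(T + μn) = -199 gives -3324 + 625μ = -199, so μ = 5.
Foot = (2, −149, 36) + 5·(0, 24, 7) = (2, −29, 71).

(2, -29, 71)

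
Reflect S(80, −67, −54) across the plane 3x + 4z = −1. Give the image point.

n = (3, 0, 4), |n|² = 25, n·S − (-1) = 25, so t = 25/25 = 1.
Foot F = S − 1·n = (77, −67, −58); the reflection is 2F − S = (74, −67, −62).

(74, -67, -62)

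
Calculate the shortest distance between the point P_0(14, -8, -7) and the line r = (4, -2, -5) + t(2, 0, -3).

2√22

Direction vector d = (2, 0, -3).
AP = (10, -6, -2); AP·d = 26, |AP|² = 140, |d|² = 13.
distance² = |AP|² − (AP·d)²/|d|² = 140 − 676/13 = 88, so the distance is 2√22.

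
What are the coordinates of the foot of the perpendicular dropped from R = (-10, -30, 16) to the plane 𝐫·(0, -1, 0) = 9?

(-10, -9, 16)

n = (0, -1, 0), |n|² = 1, and n·R − 9 = 21.
t = 21/1 = 21, so the foot is R − t·n = (-10, -30, 16) − 21·(0, -1, 0) = (-10, -9, 16).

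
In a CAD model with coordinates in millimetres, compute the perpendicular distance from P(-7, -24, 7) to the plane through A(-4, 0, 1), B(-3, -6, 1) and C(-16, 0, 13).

AB = (1, -6, 0) and AC = (-12, 0, 12), so a normal is n = AB × AC = (-72, -12, -72).
d = |(-72)·(-7) + (-12)·(-24) + (-72)·7 − 216| / √(5184 + 144 + 5184) = |72| / (12√73) = 6√73/73.

6/√73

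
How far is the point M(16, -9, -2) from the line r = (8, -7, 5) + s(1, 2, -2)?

Direction vector d = (1, 2, -2).
AP = (8, -2, -7); AP·d = 18, |AP|² = 117, |d|² = 9.
distance² = |AP|² − (AP·d)²/|d|² = 117 − 324/9 = 81, so the distance is 9.

9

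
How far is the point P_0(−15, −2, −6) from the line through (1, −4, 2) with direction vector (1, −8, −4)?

18

Direction vector d = (1, −8, −4).
AP = (−16, 2, −8); AP·d = 0, |AP|² = 324, |d|² = 81.
distance² = |AP|² − (AP·d)²/|d|² = 324 − 0/81 = 324, so the distance is 18.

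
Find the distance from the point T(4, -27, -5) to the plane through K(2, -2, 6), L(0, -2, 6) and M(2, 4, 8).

KL = (-2, 0, 0) and KM = (0, 6, 2), so a normal is n = KL × KM = (0, 4, -12).
d = |4·(-27) + (-12)·(-5) − (-80)| / √(0 + 16 + 144) = |32| / (4√10) = 4√10/5.

8/√10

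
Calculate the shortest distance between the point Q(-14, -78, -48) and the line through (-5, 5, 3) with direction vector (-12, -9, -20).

Direction vector d = (-12, -9, -20).
AP = (-9, -83, -51), and AP × d = (1201, 432, -915).
|AP × d|² = 2466250 and |d|² = 625, so the distance is √(2466250/625) = √3946.

√3946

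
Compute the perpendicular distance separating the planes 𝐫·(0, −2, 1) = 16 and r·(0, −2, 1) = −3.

19√5/5

With common normal n = (0, −2, 1) (|n| = √5), the distance is |16 − (-3)|/|n| = 19/√5.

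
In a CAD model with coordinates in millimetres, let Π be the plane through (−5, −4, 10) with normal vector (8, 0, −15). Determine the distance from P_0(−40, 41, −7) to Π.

25/17

The plane has equation n·(r − (−5, −4, 10)) = 0, i.e. n·r = -190.
d = |8·(-40) + (-15)·(-7) − (-190)| / √(64 + 0 + 225) = |-25| / 17 = 25/17.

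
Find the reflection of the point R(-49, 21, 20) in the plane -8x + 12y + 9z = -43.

(-1, -51, -34)

With n = (-8, 12, 9), the signed offset is (n·R − (-43))/|n|² = 867/289 = 3.
R' = R − 2t·n = (-49, 21, 20) − 6·(-8, 12, 9) = (-1, -51, -34).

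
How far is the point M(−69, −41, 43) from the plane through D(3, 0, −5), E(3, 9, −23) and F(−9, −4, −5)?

6

DE = (0, 9, −18) and DF = (−12, −4, 0), so a normal is n = DE × DF = (−72, 216, 108).
n = (−72, 216, 108); n·P − (-756) = 1512; |n| = 252; distance = 1512/252 = 6.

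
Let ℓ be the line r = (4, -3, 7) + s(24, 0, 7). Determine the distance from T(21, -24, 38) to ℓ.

√1066

Direction vector d = (24, 0, 7).
AP = (17, -21, 31), and AP × d = (-147, 625, 504).
|AP × d|² = 666250 and |d|² = 625, so the distance is √(666250/625) = √1066.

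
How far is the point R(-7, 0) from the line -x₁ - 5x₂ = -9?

The normal to the line is n = (-1, -5) with |n| = √26.
|n·R − (-9)| = |7 − (-9)| = 16, so the distance is 16/√26.

8√26/13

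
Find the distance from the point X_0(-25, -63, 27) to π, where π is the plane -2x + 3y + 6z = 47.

n = (-2, 3, 6); n·P − 47 = -24; |n| = 7; distance = 24/7.

24/7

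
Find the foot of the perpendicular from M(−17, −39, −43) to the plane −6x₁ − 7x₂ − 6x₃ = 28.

(13, -4, -13)

The perpendicular from M has direction n = (−6, −7, −6): r = (−17, −39, −43) + t(−6, −7, −6).
Substitute into the plane: n·(M + tn) = 28 gives 633 + 121t = 28, so t = -5.
Foot = (−17, −39, −43) + (-5)·(−6, −7, −6) = (13, −4, −13).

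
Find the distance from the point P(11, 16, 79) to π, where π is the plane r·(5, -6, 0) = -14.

n = (5, -6, 0); n·P − (-14) = -27; |n| = √61; distance = 27/√61.

27√61/61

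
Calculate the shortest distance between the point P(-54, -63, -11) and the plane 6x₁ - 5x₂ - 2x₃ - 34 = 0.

21/√65

d = |6·(-54) + (-5)·(-63) + (-2)·(-11) − 34| / √(36 + 25 + 4) = |-21| / √65 = 21/√65.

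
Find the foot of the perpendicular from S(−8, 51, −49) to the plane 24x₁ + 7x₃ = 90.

n = (24, 0, 7), |n|² = 625, and n·S − 90 = -625.
t = -625/625 = -1, so the foot is S − t·n = (−8, 51, −49) − (-1)·(24, 0, 7) = (16, 51, −42).

(16, 51, -42)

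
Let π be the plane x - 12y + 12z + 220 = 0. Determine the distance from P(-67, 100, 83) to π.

3

d = |1·(-67) + (-12)·100 + 12·83 − (-220)| / √(1 + 144 + 144) = |-51| / 17 = 3.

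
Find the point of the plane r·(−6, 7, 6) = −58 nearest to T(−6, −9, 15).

(0, -16, 9)

n = (−6, 7, 6), |n|² = 121, and n·T − (-58) = 121.
t = 121/121 = 1, so the foot is T − t·n = (−6, −9, 15) − 1·(−6, 7, 6) = (0, −16, 9).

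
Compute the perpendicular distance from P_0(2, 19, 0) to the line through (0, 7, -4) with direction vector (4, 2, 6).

Direction vector d = (4, 2, 6).
AP = (2, 12, 4), and AP × d = (64, 4, -44).
|AP × d|² = 6048 and |d|² = 56, so the distance is √(6048/56) = √108 = 6√3.

6√3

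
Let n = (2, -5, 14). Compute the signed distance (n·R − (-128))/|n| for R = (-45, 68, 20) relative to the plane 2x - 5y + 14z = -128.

n·R − (-128) = -22.
|n| = 15, so the signed distance is -22/15.

-22/15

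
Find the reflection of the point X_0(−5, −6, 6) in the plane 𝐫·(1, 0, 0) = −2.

(1, -6, 6)

With n = (1, 0, 0), the signed offset is (n·X_0 − (-2))/|n|² = -3/1 = -3.
X_0' = X_0 − 2t·n = (−5, −6, 6) − (-6)·(1, 0, 0) = (1, −6, 6).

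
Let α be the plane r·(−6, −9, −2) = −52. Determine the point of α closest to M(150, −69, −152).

(1692/11, -696/11, -1658/11)

n = (−6, −9, −2), |n|² = 121, and n·M − (-52) = 77.
t = 77/121 = 7/11, so the foot is M − t·n = (150, −69, −152) − (7/11)·(−6, −9, −2) = (1692/11, −696/11, −1658/11).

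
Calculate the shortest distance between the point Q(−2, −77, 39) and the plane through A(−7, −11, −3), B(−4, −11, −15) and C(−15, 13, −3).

AB = (3, 0, −12) and AC = (−8, 24, 0), so a normal is n = AB × AC = (288, 96, 72).
d = |288·(-2) + 96·(-77) + 72·39 − (-3288)| / √(82944 + 9216 + 5184) = |-1872| / 312 = 6.

6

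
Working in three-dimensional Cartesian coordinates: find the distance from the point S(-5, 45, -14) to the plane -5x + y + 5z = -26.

26/√51

Normal vector n = (-5, 1, 5), and n·(-5, 45, -14) - (-26) = 26.
|n| = √(25 + 1 + 25) = √51, so the distance is |26|/√51 = 26√51/51.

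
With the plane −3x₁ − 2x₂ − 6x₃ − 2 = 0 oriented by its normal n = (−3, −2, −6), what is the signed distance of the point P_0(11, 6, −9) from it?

n·P_0 − 2 = 7.
|n| = 7, so the signed distance is 7/7 = 1.

1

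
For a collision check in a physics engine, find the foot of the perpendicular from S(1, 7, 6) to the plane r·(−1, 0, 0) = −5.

n = (−1, 0, 0), |n|² = 1, and n·S − (-5) = 4.
t = 4/1 = 4, so the foot is S − t·n = (1, 7, 6) − 4·(−1, 0, 0) = (5, 7, 6).

(5, 7, 6)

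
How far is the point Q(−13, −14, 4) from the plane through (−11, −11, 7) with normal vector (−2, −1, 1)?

2√6/3

The plane has equation n·(r − (−11, −11, 7)) = 0, i.e. n·r = 40.
Then n·(−13, −14, 4) − 40 = 4.
|n| = √(4 + 1 + 1) = √6, so the distance is |4|/√6 = 2√6/3.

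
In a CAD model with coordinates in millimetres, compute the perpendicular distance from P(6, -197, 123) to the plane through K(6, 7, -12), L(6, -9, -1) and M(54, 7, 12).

4

KL = (0, -16, 11) and KM = (48, 0, 24), so a normal is n = KL × KM = (-384, 528, 768).
d = |(-384)·6 + 528·(-197) + 768·123 − (-7824)| / √(147456 + 278784 + 589824) = |-4032| / 1008 = 4.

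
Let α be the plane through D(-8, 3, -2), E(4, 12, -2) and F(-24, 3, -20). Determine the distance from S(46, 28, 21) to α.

DE = (12, 9, 0) and DF = (-16, 0, -18), so a normal is n = DE × DF = (-162, 216, 144).
d = |(-162)·46 + 216·28 + 144·21 − 1656| / √(26244 + 46656 + 20736) = |-36| / 306 = 2/17.

2/17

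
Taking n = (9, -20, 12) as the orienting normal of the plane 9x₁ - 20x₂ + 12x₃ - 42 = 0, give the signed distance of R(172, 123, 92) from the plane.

n·R − 42 = 150.
|n| = 25, so the signed distance is 150/25 = 6.

6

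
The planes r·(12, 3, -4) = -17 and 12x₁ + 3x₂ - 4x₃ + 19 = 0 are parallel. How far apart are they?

2/13

Both planes have normal n = (12, 3, -4), |n| = 13. Any point on the first plane is at distance |(-19) − (-17)|/|n| = 2/13 from the second.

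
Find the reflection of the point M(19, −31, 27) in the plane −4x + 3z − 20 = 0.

(71/5, -31, 153/5)

With n = (−4, 0, 3), the signed offset is (n·M − 20)/|n|² = -15/25 = -3/5.
M' = M − 2t·n = (19, −31, 27) − (-6/5)·(−4, 0, 3) = (71/5, −31, 153/5).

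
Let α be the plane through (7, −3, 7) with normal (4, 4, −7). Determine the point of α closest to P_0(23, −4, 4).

n = (4, 4, −7), |n|² = 81, and n·P_0 − (-33) = 81.
t = 81/81 = 1, so the foot is P_0 − t·n = (23, −4, 4) − 1·(4, 4, −7) = (19, −8, 11).

(19, -8, 11)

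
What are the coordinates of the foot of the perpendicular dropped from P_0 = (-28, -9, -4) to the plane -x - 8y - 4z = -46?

(-26, 7, 4)

The perpendicular from P_0 has direction n = (-1, -8, -4): r = (-28, -9, -4) + t(-1, -8, -4).
Substitute into the plane: n·(P_0 + tn) = -46 gives 116 + 81t = -46, so t = -2.
Foot = (-28, -9, -4) + (-2)·(-1, -8, -4) = (-26, 7, 4).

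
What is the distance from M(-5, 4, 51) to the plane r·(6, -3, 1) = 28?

Normal vector n = (6, -3, 1), and n·(-5, 4, 51) - 28 = -19.
|n| = √(36 + 9 + 1) = √46, so the distance is |-19|/√46 = 19/√46.

19/√46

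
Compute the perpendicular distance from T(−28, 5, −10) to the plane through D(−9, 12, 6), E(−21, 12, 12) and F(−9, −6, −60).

1/23

DE = (−12, 0, 6) and DF = (0, −18, −66), so a normal is n = DE × DF = (108, −792, 216).
Then n·(−28, 5, −10) − (−9180) = 36.
|n| = √(11664 + 627264 + 46656) = 828, so the distance is |36|/828 = 1/23.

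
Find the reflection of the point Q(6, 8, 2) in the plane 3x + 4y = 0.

With n = (3, 4, 0), the signed offset is (n·Q − 0)/|n|² = 50/25 = 2.
Q' = Q − 2t·n = (6, 8, 2) − 4·(3, 4, 0) = (-6, -8, 2).

(-6, -8, 2)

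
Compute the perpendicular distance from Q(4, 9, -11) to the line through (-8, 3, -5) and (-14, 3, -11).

A direction vector is d = (-6, 0, -6).
AP = (12, 6, -6); AP·d = -36, |AP|² = 216, |d|² = 72.
distance² = |AP|² − (AP·d)²/|d|² = 216 − 1296/72 = 198, so the distance is 3√22.

3√22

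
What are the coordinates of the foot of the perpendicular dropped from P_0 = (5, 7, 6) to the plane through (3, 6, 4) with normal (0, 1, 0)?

(5, 6, 6)

n = (0, 1, 0), |n|² = 1, and n·P_0 − 6 = 1.
t = 1/1 = 1, so the foot is P_0 − t·n = (5, 7, 6) − 1·(0, 1, 0) = (5, 6, 6).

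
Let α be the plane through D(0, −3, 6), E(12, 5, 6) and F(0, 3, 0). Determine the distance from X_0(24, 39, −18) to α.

6/√22

DE = (12, 8, 0) and DF = (0, 6, −6), so a normal is n = DE × DF = (−48, 72, 72).
Then n·(24, 39, −18) − 216 = 144.
|n| = √(2304 + 5184 + 5184) = 24√22, so the distance is |144|/(24√22) = 6/√22.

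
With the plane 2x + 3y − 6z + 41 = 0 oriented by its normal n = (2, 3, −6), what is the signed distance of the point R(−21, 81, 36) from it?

26/7

n·R − (-41) = 26.
|n| = 7, so the signed distance is 26/7.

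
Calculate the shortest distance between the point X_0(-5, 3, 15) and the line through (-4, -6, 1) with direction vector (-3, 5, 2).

3√14

Direction vector d = (-3, 5, 2).
AP = (-1, 9, 14); AP·d = 76, |AP|² = 278, |d|² = 38.
distance² = |AP|² − (AP·d)²/|d|² = 278 − 5776/38 = 126, so the distance is 3√14.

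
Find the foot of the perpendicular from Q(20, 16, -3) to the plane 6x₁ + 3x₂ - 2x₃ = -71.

The perpendicular from Q has direction n = (6, 3, -2): r = (20, 16, -3) + t(6, 3, -2).
Substitute into the plane: n·(Q + tn) = -71 gives 174 + 49t = -71, so t = -5.
Foot = (20, 16, -3) + (-5)·(6, 3, -2) = (-10, 1, 7).

(-10, 1, 7)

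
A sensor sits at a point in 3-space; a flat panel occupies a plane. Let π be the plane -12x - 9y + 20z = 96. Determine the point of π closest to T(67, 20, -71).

The perpendicular from T has direction n = (-12, -9, 20): r = (67, 20, -71) + λ(-12, -9, 20).
Substitute into the plane: n·(T + λn) = 96 gives -2404 + 625λ = 96, so λ = 4.
Foot = (67, 20, -71) + 4·(-12, -9, 20) = (19, -16, 9).

(19, -16, 9)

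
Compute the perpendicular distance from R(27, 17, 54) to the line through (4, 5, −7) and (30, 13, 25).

5√17

A direction vector is d = (26, 8, 32).
AP = (23, 12, 61), and AP × d = (−104, 850, −128).
|AP × d|² = 749700 and |d|² = 1764, so the distance is √(749700/1764) = √425 = 5√17.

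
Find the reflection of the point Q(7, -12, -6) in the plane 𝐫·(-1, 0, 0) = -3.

(-1, -12, -6)

With n = (-1, 0, 0), the signed offset is (n·Q − (-3))/|n|² = -4/1 = -4.
Q' = Q − 2t·n = (7, -12, -6) − (-8)·(-1, 0, 0) = (-1, -12, -6).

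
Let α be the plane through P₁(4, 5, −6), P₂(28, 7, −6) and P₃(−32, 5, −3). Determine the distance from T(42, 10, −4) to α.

2/17

P₁P₂ = (24, 2, 0) and P₁P₃ = (−36, 0, 3), so a normal is n = P₁P₂ × P₁P₃ = (6, −72, 72).
Then n·(42, 10, −4) − (−768) = 12.
|n| = √(36 + 5184 + 5184) = 102, so the distance is |12|/102 = 2/17.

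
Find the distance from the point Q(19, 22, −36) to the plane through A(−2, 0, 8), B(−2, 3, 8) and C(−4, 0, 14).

19√10/10

AB = (0, 3, 0) and AC = (−2, 0, 6), so a normal is n = AB × AC = (18, 0, 6).
Then n·(19, 22, −36) − 12 = 114.
|n| = √(324 + 0 + 36) = 6√10, so the distance is |114|/(6√10) = 19√10/10.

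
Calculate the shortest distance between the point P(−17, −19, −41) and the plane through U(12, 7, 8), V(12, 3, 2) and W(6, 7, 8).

UV = (0, −4, −6) and UW = (−6, 0, 0), so a normal is n = UV × UW = (0, 36, −24).
Then n·(−17, −19, −41) − 60 = 240.
|n| = √(0 + 1296 + 576) = 12√13, so the distance is |240|/(12√13) = 20/√13.

20√13/13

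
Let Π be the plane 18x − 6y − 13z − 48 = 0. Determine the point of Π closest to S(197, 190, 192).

n = (18, −6, −13), |n|² = 529, and n·S − 48 = -138.
t = -138/529 = -6/23, so the foot is S − t·n = (197, 190, 192) − (-6/23)·(18, −6, −13) = (4639/23, 4334/23, 4338/23).

(4639/23, 4334/23, 4338/23)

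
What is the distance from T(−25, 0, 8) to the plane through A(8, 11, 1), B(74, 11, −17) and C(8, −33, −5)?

AB = (66, 0, −18) and AC = (0, −44, −6), so a normal is n = AB × AC = (−792, 396, −2904).
Then n·(−25, 0, 8) − (−4884) = 1452.
|n| = √(627264 + 156816 + 8433216) = 3036, so the distance is |1452|/3036 = 11/23.

11/23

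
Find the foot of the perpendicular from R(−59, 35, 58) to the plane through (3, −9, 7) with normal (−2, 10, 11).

(-49, -15, 3)

The perpendicular from R has direction n = (−2, 10, 11): r = (−59, 35, 58) + t(−2, 10, 11).
Substitute into the plane: n·(R + tn) = -19 gives 1106 + 225t = -19, so t = -5.
Foot = (−59, 35, 58) + (-5)·(−2, 10, 11) = (−49, −15, 3).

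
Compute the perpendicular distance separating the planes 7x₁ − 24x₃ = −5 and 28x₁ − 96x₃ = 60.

Divide the second equation by 4 to match normals: 7x₁ − 24x₃ = 15.
With common normal n = (7, 0, −24) (|n| = 25), the distance is |(-5) − 15|/|n| = 20/25 = 4/5.

4/5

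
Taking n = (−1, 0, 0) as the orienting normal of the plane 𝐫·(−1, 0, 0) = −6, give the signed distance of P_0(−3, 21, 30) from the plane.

n·P_0 − (-6) = 9.
|n| = 1, so the signed distance is 9/1 = 9.

9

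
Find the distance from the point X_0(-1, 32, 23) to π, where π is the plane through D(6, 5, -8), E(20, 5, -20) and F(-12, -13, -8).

DE = (14, 0, -12) and DF = (-18, -18, 0), so a normal is n = DE × DF = (-216, 216, -252).
d = |(-216)·(-1) + 216·32 + (-252)·23 − 1800| / √(46656 + 46656 + 63504) = |-468| / 396 = 13/11.

13/11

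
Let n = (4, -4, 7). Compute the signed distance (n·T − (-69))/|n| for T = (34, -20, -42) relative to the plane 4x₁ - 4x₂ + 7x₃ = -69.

n·T − (-69) = -9.
|n| = 9, so the signed distance is -9/9 = -1.

-1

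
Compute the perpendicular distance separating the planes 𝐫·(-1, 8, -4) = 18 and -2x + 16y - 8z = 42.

Divide the second equation by 2 to match normals: -x + 8y - 4z = 21.
With common normal n = (-1, 8, -4) (|n| = 9), the distance is |18 − 21|/|n| = 3/9 = 1/3.

1/3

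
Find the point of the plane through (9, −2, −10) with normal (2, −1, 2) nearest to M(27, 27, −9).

(25, 28, -11)

The perpendicular from M has direction n = (2, −1, 2): r = (27, 27, −9) + μ(2, −1, 2).
Substitute into the plane: n·(M + μn) = 0 gives 9 + 9μ = 0, so μ = -1.
Foot = (27, 27, −9) + (-1)·(2, −1, 2) = (25, 28, −11).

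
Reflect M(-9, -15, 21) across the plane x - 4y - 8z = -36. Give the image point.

With n = (1, -4, -8), the signed offset is (n·M − (-36))/|n|² = -81/81 = -1.
M' = M − 2t·n = (-9, -15, 21) − (-2)·(1, -4, -8) = (-7, -23, 5).

(-7, -23, 5)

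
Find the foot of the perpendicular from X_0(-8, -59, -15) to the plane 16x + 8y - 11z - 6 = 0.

n = (16, 8, -11), |n|² = 441, and n·X_0 − 6 = -441.
t = -441/441 = -1, so the foot is X_0 − t·n = (-8, -59, -15) − (-1)·(16, 8, -11) = (8, -51, -26).

(8, -51, -26)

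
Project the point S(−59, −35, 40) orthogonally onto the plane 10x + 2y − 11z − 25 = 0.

The perpendicular from S has direction n = (10, 2, −11): r = (−59, −35, 40) + μ(10, 2, −11).
Substitute into the plane: n·(S + μn) = 25 gives -1100 + 225μ = 25, so μ = 5.
Foot = (−59, −35, 40) + 5·(10, 2, −11) = (−9, −25, −15).

(-9, -25, -15)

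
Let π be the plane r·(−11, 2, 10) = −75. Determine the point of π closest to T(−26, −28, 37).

(7, -34, 7)

The perpendicular from T has direction n = (−11, 2, 10): r = (−26, −28, 37) + λ(−11, 2, 10).
Substitute into the plane: n·(T + λn) = -75 gives 600 + 225λ = -75, so λ = -3.
Foot = (−26, −28, 37) + (-3)·(−11, 2, 10) = (7, −34, 7).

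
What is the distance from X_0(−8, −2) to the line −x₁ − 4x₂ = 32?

16/√17

The normal to the line is n = (−1, −4) with |n| = √17.
|n·X_0 − 32| = |16 − 32| = 16, so the distance is 16/√17.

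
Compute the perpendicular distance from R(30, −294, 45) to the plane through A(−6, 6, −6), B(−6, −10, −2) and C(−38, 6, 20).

4

AB = (0, −16, 4) and AC = (−32, 0, 26), so a normal is n = AB × AC = (−416, −128, −512).
n = (−416, −128, −512); n·P − 4800 = -2688; |n| = 672; distance = 2688/672 = 4.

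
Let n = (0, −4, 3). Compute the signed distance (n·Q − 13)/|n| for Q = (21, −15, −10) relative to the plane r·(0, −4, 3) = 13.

17/5

n·Q − 13 = 17.
|n| = 5, so the signed distance is 17/5.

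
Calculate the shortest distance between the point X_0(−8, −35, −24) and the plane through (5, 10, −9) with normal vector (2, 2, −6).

13/√11

The plane has equation n·(r − (5, 10, −9)) = 0, i.e. n·r = 84.
Then n·(−8, −35, −24) − 84 = −26.
|n| = √(4 + 4 + 36) = 2√11, so the distance is |-26|/(2√11) = 13/√11.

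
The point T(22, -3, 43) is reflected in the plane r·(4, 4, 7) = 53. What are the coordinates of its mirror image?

(-10, -35, -13)

n = (4, 4, 7), |n|² = 81, n·T − 53 = 324, so t = 324/81 = 4.
Foot F = T − 4·n = (6, -19, 15); the reflection is 2F − T = (-10, -35, -13).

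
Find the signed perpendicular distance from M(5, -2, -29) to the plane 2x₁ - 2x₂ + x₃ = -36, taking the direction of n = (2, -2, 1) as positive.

7

n·M − (-36) = 21.
|n| = 3, so the signed distance is 21/3 = 7.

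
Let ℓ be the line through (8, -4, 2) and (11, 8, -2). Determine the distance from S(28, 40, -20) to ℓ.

A direction vector is d = (3, 12, -4).
AP = (20, 44, -22), and AP × d = (88, 14, 108).
|AP × d|² = 19604 and |d|² = 169, so the distance is √(19604/169) = √116 = 2√29.

2√29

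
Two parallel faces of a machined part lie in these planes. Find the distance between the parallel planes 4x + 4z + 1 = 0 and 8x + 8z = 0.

1/(4√2)

Divide the second equation by 2 to match normals: 4x + 4z = 0.
Both planes have normal n = (4, 0, 4), |n| = 4√2. Any point on the first plane is at distance |0 − (-1)|/|n| = 1/(4√2) from the second.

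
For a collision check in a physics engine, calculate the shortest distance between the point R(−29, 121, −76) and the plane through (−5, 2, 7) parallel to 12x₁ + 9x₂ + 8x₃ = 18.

Parallel planes share the normal n = (12, 9, 8); since (−5, 2, 7) lies on the plane, its equation is 12x₁ + 9x₂ + 8x₃ = 14.
Then n·(−29, 121, −76) − 14 = 119.
|n| = √(144 + 81 + 64) = 17, so the distance is |119|/17 = 7.

7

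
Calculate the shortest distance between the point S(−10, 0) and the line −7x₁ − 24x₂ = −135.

d = |(-7)·(-10) + (-24)·0 − (-135)| / √(49 + 576) = |205|/25 = 41/5.

41/5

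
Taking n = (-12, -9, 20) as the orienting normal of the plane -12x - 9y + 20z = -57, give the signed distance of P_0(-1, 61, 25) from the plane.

n·P_0 − (-57) = 20.
|n| = 25, so the signed distance is 20/25 = 4/5.

4/5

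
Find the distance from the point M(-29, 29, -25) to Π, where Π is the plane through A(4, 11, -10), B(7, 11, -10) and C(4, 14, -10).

AB = (3, 0, 0) and AC = (0, 3, 0), so a normal is n = AB × AC = (0, 0, 9).
Then n·(-29, 29, -25) - (-90) = -135.
|n| = √(0 + 0 + 81) = 9, so the distance is |-135|/9 = 15.

15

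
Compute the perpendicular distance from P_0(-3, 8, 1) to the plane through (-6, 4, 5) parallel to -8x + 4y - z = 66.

4/9

Parallel planes share the normal n = (-8, 4, -1); since (-6, 4, 5) lies on the plane, its equation is -8x + 4y - z = 59.
n = (-8, 4, -1); n·P − 59 = -4; |n| = 9; distance = 4/9.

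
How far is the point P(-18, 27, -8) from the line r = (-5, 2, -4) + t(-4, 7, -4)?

9

Direction vector d = (-4, 7, -4).
AP = (-13, 25, -4); AP·d = 243, |AP|² = 810, |d|² = 81.
distance² = |AP|² − (AP·d)²/|d|² = 810 − 59049/81 = 81, so the distance is 9.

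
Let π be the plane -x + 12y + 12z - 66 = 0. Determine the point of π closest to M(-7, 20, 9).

(-6, 8, -3)

n = (-1, 12, 12), |n|² = 289, and n·M − 66 = 289.
t = 289/289 = 1, so the foot is M − t·n = (-7, 20, 9) − 1·(-1, 12, 12) = (-6, 8, -3).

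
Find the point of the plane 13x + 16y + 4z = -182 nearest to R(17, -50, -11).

(30, -34, -7)

The perpendicular from R has direction n = (13, 16, 4): r = (17, -50, -11) + t(13, 16, 4).
Substitute into the plane: n·(R + tn) = -182 gives -623 + 441t = -182, so t = 1.
Foot = (17, -50, -11) + 1·(13, 16, 4) = (30, -34, -7).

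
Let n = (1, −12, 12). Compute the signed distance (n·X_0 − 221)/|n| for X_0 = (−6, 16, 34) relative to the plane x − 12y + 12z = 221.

n·X_0 − 221 = -11.
|n| = 17, so the signed distance is -11/17.

-11/17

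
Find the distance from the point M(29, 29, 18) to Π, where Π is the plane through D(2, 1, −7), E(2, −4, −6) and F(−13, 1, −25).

DE = (0, −5, 1) and DF = (−15, 0, −18), so a normal is n = DE × DF = (90, −15, −75).
n = (90, −15, −75); n·P − 690 = 135; |n| = 15√62; distance = 135/(15√62) = 9/√62.

9/√62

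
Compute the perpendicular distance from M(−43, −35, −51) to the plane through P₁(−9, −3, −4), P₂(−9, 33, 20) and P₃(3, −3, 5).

2/17

P₁P₂ = (0, 36, 24) and P₁P₃ = (12, 0, 9), so a normal is n = P₁P₂ × P₁P₃ = (324, 288, −432).
n = (324, 288, −432); n·P − (-2052) = 72; |n| = 612; distance = 72/612 = 2/17.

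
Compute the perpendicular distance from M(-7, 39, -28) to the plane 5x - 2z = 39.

Normal vector n = (5, 0, -2), and n·(-7, 39, -28) - 39 = -18.
|n| = √(25 + 0 + 4) = √29, so the distance is |-18|/√29 = 18√29/29.

18√29/29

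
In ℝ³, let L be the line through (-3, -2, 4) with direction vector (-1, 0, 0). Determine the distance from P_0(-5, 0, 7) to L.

Direction vector d = (-1, 0, 0).
AP = (-2, 2, 3); AP·d = 2, |AP|² = 17, |d|² = 1.
distance² = |AP|² − (AP·d)²/|d|² = 17 − 4/1 = 13, so the distance is √13.

√13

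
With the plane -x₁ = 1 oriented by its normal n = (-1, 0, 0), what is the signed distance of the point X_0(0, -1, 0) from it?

-1

n·X_0 − 1 = -1.
|n| = 1, so the signed distance is -1/1 = -1.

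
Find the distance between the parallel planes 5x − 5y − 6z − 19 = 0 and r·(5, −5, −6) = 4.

15/√86

Both planes have normal n = (5, −5, −6), |n| = √86. Any point on the first plane is at distance |4 − 19|/|n| = 15/√86 from the second.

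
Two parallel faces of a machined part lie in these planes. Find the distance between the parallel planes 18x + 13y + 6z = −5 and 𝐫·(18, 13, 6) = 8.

13/23

Both planes have normal n = (18, 13, 6), |n| = 23. Any point on the first plane is at distance |8 − (-5)|/|n| = 13/23 from the second.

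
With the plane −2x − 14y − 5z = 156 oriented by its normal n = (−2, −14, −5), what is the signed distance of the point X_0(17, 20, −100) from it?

n·X_0 − 156 = 30.
|n| = 15, so the signed distance is 30/15 = 2.

2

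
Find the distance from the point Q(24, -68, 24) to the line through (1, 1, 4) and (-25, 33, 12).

A direction vector is d = (-26, 32, 8).
AP = (23, -69, 20); AP·d = -2646, |AP|² = 5690, |d|² = 1764.
distance² = |AP|² − (AP·d)²/|d|² = 5690 − 7001316/1764 = 1721, so the distance is √1721.

√1721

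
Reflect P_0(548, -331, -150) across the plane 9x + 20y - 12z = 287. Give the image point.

(13826/25, -1599/5, -3918/25)

With n = (9, 20, -12), the signed offset is (n·P_0 − 287)/|n|² = -175/625 = -7/25.
P_0' = P_0 − 2t·n = (548, -331, -150) − (-14/25)·(9, 20, -12) = (13826/25, -1599/5, -3918/25).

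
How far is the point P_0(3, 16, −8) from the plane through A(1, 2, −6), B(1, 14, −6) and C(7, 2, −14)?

AB = (0, 12, 0) and AC = (6, 0, −8), so a normal is n = AB × AC = (−96, 0, −72).
Then n·(3, 16, −8) − 336 = −48.
|n| = √(9216 + 0 + 5184) = 120, so the distance is |-48|/120 = 2/5.

2/5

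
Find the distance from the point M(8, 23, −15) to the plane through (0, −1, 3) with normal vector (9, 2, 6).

The plane has equation n·(r − (0, −1, 3)) = 0, i.e. n·r = 16.
Then n·(8, 23, −15) − 16 = 12.
|n| = √(81 + 4 + 36) = 11, so the distance is |12|/11 = 12/11.

12/11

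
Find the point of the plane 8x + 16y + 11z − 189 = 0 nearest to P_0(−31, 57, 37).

n = (8, 16, 11), |n|² = 441, and n·P_0 − 189 = 882.
t = 882/441 = 2, so the foot is P_0 − t·n = (−31, 57, 37) − 2·(8, 16, 11) = (−47, 25, 15).

(-47, 25, 15)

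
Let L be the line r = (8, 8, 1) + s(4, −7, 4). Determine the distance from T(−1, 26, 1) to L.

9

Direction vector d = (4, −7, 4).
AP = (−9, 18, 0), and AP × d = (72, 36, −9).
|AP × d|² = 6561 and |d|² = 81, so the distance is √(6561/81) = √81 = 9.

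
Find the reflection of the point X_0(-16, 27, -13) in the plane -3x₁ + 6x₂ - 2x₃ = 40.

With n = (-3, 6, -2), the signed offset is (n·X_0 − 40)/|n|² = 196/49 = 4.
X_0' = X_0 − 2t·n = (-16, 27, -13) − 8·(-3, 6, -2) = (8, -21, 3).

(8, -21, 3)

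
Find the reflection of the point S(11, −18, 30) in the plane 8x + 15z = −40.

(-21, -18, -30)

With n = (8, 0, 15), the signed offset is (n·S − (-40))/|n|² = 578/289 = 2.
S' = S − 2t·n = (11, −18, 30) − 4·(8, 0, 15) = (−21, −18, −30).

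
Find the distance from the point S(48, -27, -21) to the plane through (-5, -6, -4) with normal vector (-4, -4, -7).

The plane has equation n·(r − (-5, -6, -4)) = 0, i.e. n·r = 72.
d = |(-4)·48 + (-4)·(-27) + (-7)·(-21) − 72| / √(16 + 16 + 49) = |-9| / 9 = 1.

1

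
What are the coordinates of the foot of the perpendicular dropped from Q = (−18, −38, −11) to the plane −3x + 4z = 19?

n = (−3, 0, 4), |n|² = 25, and n·Q − 19 = -9.
t = -9/25, so the foot is Q − t·n = (−18, −38, −11) − (-9/25)·(−3, 0, 4) = (−477/25, −38, −239/25).

(-477/25, -38, -239/25)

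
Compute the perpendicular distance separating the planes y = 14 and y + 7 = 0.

With common normal n = (0, 1, 0) (|n| = 1), the distance is |14 − (-7)|/|n| = 21/1 = 21.

21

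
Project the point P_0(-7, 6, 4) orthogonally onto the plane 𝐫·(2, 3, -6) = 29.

n = (2, 3, -6), |n|² = 49, and n·P_0 − 29 = -49.
t = -49/49 = -1, so the foot is P_0 − t·n = (-7, 6, 4) − (-1)·(2, 3, -6) = (-5, 9, -2).

(-5, 9, -2)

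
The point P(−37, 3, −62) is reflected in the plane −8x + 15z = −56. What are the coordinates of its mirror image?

n = (−8, 0, 15), |n|² = 289, n·P − (-56) = -578, so t = -578/289 = -2.
Foot F = P − (-2)·n = (−53, 3, −32); the reflection is 2F − P = (−69, 3, −2).

(-69, 3, -2)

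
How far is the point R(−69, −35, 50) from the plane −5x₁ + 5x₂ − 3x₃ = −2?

22/√59

Normal vector n = (−5, 5, −3), and n·(−69, −35, 50) − (−2) = 22.
|n| = √(25 + 25 + 9) = √59, so the distance is |22|/√59 = 22√59/59.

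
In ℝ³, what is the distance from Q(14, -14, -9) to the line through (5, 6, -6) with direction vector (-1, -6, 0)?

√157

Direction vector d = (-1, -6, 0).
AP = (9, -20, -3); AP·d = 111, |AP|² = 490, |d|² = 37.
distance² = |AP|² − (AP·d)²/|d|² = 490 − 12321/37 = 157, so the distance is √157.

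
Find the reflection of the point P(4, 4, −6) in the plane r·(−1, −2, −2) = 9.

(2, 0, -10)

n = (−1, −2, −2), |n|² = 9, n·P − 9 = -9, so t = -9/9 = -1.
Foot F = P − (-1)·n = (3, 2, −8); the reflection is 2F − P = (2, 0, −10).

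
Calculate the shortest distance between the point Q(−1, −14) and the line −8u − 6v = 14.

39/5

The normal to the line is n = (−8, −6) with |n| = 10.
|n·Q − 14| = |92 − 14| = 78, so the distance is 78/10 = 39/5.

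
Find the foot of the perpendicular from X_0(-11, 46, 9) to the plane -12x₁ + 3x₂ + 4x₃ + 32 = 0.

(13, 40, 1)

The perpendicular from X_0 has direction n = (-12, 3, 4): r = (-11, 46, 9) + λ(-12, 3, 4).
Substitute into the plane: n·(X_0 + λn) = -32 gives 306 + 169λ = -32, so λ = -2.
Foot = (-11, 46, 9) + (-2)·(-12, 3, 4) = (13, 40, 1).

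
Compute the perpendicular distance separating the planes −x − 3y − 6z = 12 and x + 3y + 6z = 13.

Divide the second equation by -1 to match normals: −x − 3y − 6z = -13.
With common normal n = (−1, −3, −6) (|n| = √46), the distance is |12 − (-13)|/|n| = 25/√46 = 25√46/46.

25√46/46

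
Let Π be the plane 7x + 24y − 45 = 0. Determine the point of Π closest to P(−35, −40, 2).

The perpendicular from P has direction n = (7, 24, 0): r = (−35, −40, 2) + μ(7, 24, 0).
Substitute into the plane: n·(P + μn) = 45 gives -1205 + 625μ = 45, so μ = 2.
Foot = (−35, −40, 2) + 2·(7, 24, 0) = (−21, 8, 2).

(-21, 8, 2)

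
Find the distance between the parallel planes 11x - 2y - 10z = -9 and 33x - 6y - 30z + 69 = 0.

14/15

Divide the second equation by 3 to match normals: 11x - 2y - 10z = -23.
With common normal n = (11, -2, -10) (|n| = 15), the distance is |(-9) − (-23)|/|n| = 14/15.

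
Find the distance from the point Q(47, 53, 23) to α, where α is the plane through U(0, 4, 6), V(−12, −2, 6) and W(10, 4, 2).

17√5/15

UV = (−12, −6, 0) and UW = (10, 0, −4), so a normal is n = UV × UW = (24, −48, 60).
Then n·(47, 53, 23) − 168 = −204.
|n| = √(576 + 2304 + 3600) = 36√5, so the distance is |-204|/(36√5) = 17√5/15.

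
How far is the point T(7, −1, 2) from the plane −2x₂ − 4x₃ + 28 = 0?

d = |(-2)·(-1) + (-4)·2 − (-28)| / √(0 + 4 + 16) = |22| / (2√5) = 11/√5.

11/√5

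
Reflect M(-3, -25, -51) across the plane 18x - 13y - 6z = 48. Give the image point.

n = (18, -13, -6), |n|² = 529, n·M − 48 = 529, so t = 529/529 = 1.
Foot F = M − 1·n = (-21, -12, -45); the reflection is 2F − M = (-39, 1, -39).

(-39, 1, -39)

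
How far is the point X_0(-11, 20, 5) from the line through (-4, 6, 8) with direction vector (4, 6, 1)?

Direction vector d = (4, 6, 1).
AP = (-7, 14, -3); AP·d = 53, |AP|² = 254, |d|² = 53.
distance² = |AP|² − (AP·d)²/|d|² = 254 − 2809/53 = 201, so the distance is √201.

√201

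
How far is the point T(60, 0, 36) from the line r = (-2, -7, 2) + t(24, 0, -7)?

√2549

Direction vector d = (24, 0, -7).
AP = (62, 7, 34), and AP × d = (-49, 1250, -168).
|AP × d|² = 1593125 and |d|² = 625, so the distance is √(1593125/625) = √2549.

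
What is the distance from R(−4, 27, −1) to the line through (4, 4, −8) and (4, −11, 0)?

A direction vector is d = (0, −15, 8).
AP = (−8, 23, 7), and AP × d = (289, 64, 120).
|AP × d|² = 102017 and |d|² = 289, so the distance is √(102017/289) = √353.

√353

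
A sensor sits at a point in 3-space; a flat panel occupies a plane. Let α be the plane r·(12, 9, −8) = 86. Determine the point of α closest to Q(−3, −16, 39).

(21, 2, 23)

The perpendicular from Q has direction n = (12, 9, −8): r = (−3, −16, 39) + t(12, 9, −8).
Substitute into the plane: n·(Q + tn) = 86 gives -492 + 289t = 86, so t = 2.
Foot = (−3, −16, 39) + 2·(12, 9, −8) = (21, 2, 23).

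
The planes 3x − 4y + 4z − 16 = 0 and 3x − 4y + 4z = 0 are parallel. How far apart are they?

16√41/41

Both planes have normal n = (3, −4, 4), |n| = √41. Any point on the first plane is at distance |0 − 16|/|n| = 16/√41 from the second.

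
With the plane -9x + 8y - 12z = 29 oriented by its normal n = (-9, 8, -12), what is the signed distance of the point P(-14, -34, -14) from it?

n·P − 29 = -7.
|n| = 17, so the signed distance is -7/17.

-7/17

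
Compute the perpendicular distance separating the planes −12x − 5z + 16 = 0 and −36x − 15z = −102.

Divide the second equation by 3 to match normals: −12x − 5z = -34.
Both planes have normal n = (−12, 0, −5), |n| = 13. Any point on the first plane is at distance |(-34) − (-16)|/|n| = 18/13 from the second.

18/13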